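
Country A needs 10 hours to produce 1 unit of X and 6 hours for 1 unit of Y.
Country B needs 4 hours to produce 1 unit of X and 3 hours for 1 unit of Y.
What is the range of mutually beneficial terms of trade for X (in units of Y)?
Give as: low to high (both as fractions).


Opportunity cost of X for Country A = hours_X / hours_Y = 10/6 = 5/3 units of Y
Opportunity cost of X for Country B = hours_X / hours_Y = 4/3 = 4/3 units of Y
Terms of trade must be between the two opportunity costs.
Range: 4/3 to 5/3

4/3 to 5/3


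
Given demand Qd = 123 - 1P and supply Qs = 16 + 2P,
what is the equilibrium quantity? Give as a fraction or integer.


First find equilibrium price:
123 - 1P = 16 + 2P
P* = 107/3 = 107/3
Then substitute into demand:
Q* = 123 - 1 * 107/3 = 262/3

262/3


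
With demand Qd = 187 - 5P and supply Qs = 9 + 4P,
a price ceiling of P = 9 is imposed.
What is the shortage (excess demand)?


At P = 9:
Qd = 187 - 5*9 = 142
Qs = 9 + 4*9 = 45
Shortage = Qd - Qs = 142 - 45 = 97

97


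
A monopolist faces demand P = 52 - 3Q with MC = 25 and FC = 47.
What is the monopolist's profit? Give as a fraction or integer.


MR = MC: 52 - 6Q = 25
Q* = 9/2
P* = 52 - 3*9/2 = 77/2
Profit = (P* - MC)*Q* - FC
= (77/2 - 25)*9/2 - 47
= 27/2*9/2 - 47
= 243/4 - 47 = 55/4

55/4


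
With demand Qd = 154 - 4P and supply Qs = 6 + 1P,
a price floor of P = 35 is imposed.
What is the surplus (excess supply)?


At P = 35:
Qd = 154 - 4*35 = 14
Qs = 6 + 1*35 = 41
Surplus = Qs - Qd = 41 - 14 = 27

27


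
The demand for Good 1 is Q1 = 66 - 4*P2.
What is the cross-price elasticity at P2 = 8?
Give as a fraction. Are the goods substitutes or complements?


dQ1/dP2 = -4
At P2 = 8: Q1 = 66 - 4*8 = 34
Exy = (dQ1/dP2)(P2/Q1) = -4 * 8 / 34 = -16/17
Since Exy < 0, the goods are complements.

-16/17 (complements)


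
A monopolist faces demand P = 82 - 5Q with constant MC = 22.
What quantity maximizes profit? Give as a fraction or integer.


TR = P*Q = (82 - 5Q)Q = 82Q - 5Q^2
MR = dTR/dQ = 82 - 10Q
Set MR = MC:
82 - 10Q = 22
60 = 10Q
Q* = 60/10 = 6

6


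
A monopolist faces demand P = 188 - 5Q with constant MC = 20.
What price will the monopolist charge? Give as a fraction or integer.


MR = 188 - 10Q
Set MR = MC: 188 - 10Q = 20
Q* = 84/5
Substitute into demand:
P* = 188 - 5*84/5 = 104

104


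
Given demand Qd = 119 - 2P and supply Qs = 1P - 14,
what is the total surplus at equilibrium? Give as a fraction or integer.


Find equilibrium: 119 - 2P = 1P - 14
119 + 14 = 3P
P* = 133/3 = 133/3
Q* = 1*133/3 - 14 = 91/3
Inverse demand: P = 119/2 - Q/2, so P_max = 119/2
Inverse supply: P = 14 + Q/1, so P_min = 14
CS = (1/2) * 91/3 * (119/2 - 133/3) = 8281/36
PS = (1/2) * 91/3 * (133/3 - 14) = 8281/18
TS = CS + PS = 8281/36 + 8281/18 = 8281/12

8281/12


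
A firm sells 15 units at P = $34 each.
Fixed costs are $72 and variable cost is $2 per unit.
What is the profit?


Total Revenue = P * Q = 34 * 15 = $510
Total Cost = FC + VC*Q = 72 + 2*15 = $102
Profit = TR - TC = 510 - 102 = $408

$408


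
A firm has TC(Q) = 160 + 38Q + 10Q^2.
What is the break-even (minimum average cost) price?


AC(Q) = 160/Q + 38 + 10Q
To minimize: dAC/dQ = -160/Q^2 + 10 = 0
Q^2 = 160/10 = 16
Q* = 4
Min AC = 160/4 + 38 + 10*4
Min AC = 40 + 38 + 40 = 118

118


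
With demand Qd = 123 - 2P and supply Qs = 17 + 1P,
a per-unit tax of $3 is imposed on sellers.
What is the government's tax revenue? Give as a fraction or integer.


With tax on sellers, new supply: Qs' = 17 + 1(P - 3)
= 14 + 1P
New equilibrium quantity:
Q_new = 151/3
Tax revenue = tax * Q_new = 3 * 151/3 = 151

151


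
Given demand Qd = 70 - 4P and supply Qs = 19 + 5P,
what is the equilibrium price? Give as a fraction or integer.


At equilibrium, Qd = Qs.
70 - 4P = 19 + 5P
70 - 19 = 4P + 5P
51 = 9P
P* = 51/9 = 17/3

17/3


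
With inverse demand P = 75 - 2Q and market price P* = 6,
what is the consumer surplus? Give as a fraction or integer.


Maximum willingness to pay (at Q=0): P_max = 75
Quantity demanded at P* = 6:
Q* = (75 - 6)/2 = 69/2
CS = (1/2) * Q* * (P_max - P*)
CS = (1/2) * 69/2 * (75 - 6)
CS = (1/2) * 69/2 * 69 = 4761/4

4761/4


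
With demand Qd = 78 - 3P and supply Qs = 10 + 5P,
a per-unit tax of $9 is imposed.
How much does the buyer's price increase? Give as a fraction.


With a per-unit tax, the buyer's price increase depends on relative slopes.
Supply slope: d = 5, Demand slope: b = 3
Buyer's price increase = d * tax / (b + d)
= 5 * 9 / (3 + 5)
= 45 / 8 = 45/8

45/8


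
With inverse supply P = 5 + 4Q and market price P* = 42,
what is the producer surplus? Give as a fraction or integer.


Minimum supply price (at Q=0): P_min = 5
Quantity supplied at P* = 42:
Q* = (42 - 5)/4 = 37/4
PS = (1/2) * Q* * (P* - P_min)
PS = (1/2) * 37/4 * (42 - 5)
PS = (1/2) * 37/4 * 37 = 1369/8

1369/8


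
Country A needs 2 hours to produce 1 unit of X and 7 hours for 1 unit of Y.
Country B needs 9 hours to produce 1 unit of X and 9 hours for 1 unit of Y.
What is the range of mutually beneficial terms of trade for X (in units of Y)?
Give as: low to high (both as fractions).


Opportunity cost of X for Country A = hours_X / hours_Y = 2/7 = 2/7 units of Y
Opportunity cost of X for Country B = hours_X / hours_Y = 9/9 = 1 units of Y
Terms of trade must be between the two opportunity costs.
Range: 2/7 to 1

2/7 to 1


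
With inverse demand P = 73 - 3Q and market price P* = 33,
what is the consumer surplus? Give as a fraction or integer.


Maximum willingness to pay (at Q=0): P_max = 73
Quantity demanded at P* = 33:
Q* = (73 - 33)/3 = 40/3
CS = (1/2) * Q* * (P_max - P*)
CS = (1/2) * 40/3 * (73 - 33)
CS = (1/2) * 40/3 * 40 = 800/3

800/3


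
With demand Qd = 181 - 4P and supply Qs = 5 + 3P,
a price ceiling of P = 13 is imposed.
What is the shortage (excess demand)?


At P = 13:
Qd = 181 - 4*13 = 129
Qs = 5 + 3*13 = 44
Shortage = Qd - Qs = 129 - 44 = 85

85


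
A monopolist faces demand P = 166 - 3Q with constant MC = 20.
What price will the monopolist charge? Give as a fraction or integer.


MR = 166 - 6Q
Set MR = MC: 166 - 6Q = 20
Q* = 73/3
Substitute into demand:
P* = 166 - 3*73/3 = 93

93


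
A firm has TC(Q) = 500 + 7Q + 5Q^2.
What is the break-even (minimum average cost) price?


AC(Q) = 500/Q + 7 + 5Q
To minimize: dAC/dQ = -500/Q^2 + 5 = 0
Q^2 = 500/5 = 100
Q* = 10
Min AC = 500/10 + 7 + 5*10
Min AC = 50 + 7 + 50 = 107

107


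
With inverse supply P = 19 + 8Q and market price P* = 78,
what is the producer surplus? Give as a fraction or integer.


Minimum supply price (at Q=0): P_min = 19
Quantity supplied at P* = 78:
Q* = (78 - 19)/8 = 59/8
PS = (1/2) * Q* * (P* - P_min)
PS = (1/2) * 59/8 * (78 - 19)
PS = (1/2) * 59/8 * 59 = 3481/16

3481/16


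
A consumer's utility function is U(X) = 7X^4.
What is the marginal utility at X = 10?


MU = dU/dX = 7*4*X^(4-1)
MU = 28*X^3
At X = 10:
MU = 28 * 10^3
MU = 28 * 1000 = 28000

28000


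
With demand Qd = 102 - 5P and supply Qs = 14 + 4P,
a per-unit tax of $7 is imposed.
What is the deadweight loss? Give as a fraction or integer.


Pre-tax equilibrium quantity: Q* = 478/9
Post-tax equilibrium quantity: Q_tax = 338/9
Reduction in quantity: Q* - Q_tax = 140/9
DWL = (1/2) * tax * (Q* - Q_tax)
DWL = (1/2) * 7 * 140/9 = 490/9

490/9


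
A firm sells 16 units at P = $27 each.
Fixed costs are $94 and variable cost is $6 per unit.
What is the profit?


Total Revenue = P * Q = 27 * 16 = $432
Total Cost = FC + VC*Q = 94 + 6*16 = $190
Profit = TR - TC = 432 - 190 = $242

$242


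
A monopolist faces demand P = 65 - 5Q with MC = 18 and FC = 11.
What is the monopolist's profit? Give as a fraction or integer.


MR = MC: 65 - 10Q = 18
Q* = 47/10
P* = 65 - 5*47/10 = 83/2
Profit = (P* - MC)*Q* - FC
= (83/2 - 18)*47/10 - 11
= 47/2*47/10 - 11
= 2209/20 - 11 = 1989/20

1989/20


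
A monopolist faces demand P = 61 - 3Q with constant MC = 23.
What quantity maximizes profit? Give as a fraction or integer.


TR = P*Q = (61 - 3Q)Q = 61Q - 3Q^2
MR = dTR/dQ = 61 - 6Q
Set MR = MC:
61 - 6Q = 23
38 = 6Q
Q* = 38/6 = 19/3

19/3


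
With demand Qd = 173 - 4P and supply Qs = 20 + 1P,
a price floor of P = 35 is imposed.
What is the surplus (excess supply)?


At P = 35:
Qd = 173 - 4*35 = 33
Qs = 20 + 1*35 = 55
Surplus = Qs - Qd = 55 - 33 = 22

22


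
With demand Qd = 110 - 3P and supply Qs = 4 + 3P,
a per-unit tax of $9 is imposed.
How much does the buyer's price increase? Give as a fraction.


With a per-unit tax, the buyer's price increase depends on relative slopes.
Supply slope: d = 3, Demand slope: b = 3
Buyer's price increase = d * tax / (b + d)
= 3 * 9 / (3 + 3)
= 27 / 6 = 9/2

9/2


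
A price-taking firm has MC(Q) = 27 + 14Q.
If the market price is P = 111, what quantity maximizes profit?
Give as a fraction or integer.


In perfect competition, profit is maximized where P = MC.
111 = 27 + 14Q
84 = 14Q
Q* = 84/14 = 6

6


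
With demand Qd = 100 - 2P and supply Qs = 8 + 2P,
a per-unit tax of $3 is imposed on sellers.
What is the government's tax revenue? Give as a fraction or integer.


With tax on sellers, new supply: Qs' = 8 + 2(P - 3)
= 2 + 2P
New equilibrium quantity:
Q_new = 51
Tax revenue = tax * Q_new = 3 * 51 = 153

153


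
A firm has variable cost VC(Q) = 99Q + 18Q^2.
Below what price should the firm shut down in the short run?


AVC(Q) = VC(Q)/Q = 99 + 18Q
AVC is increasing in Q, so minimum AVC is at Q -> 0+.
Min AVC = 99
The firm should shut down if P < 99.

99


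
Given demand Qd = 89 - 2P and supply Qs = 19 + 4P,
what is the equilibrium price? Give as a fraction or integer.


At equilibrium, Qd = Qs.
89 - 2P = 19 + 4P
89 - 19 = 2P + 4P
70 = 6P
P* = 70/6 = 35/3

35/3


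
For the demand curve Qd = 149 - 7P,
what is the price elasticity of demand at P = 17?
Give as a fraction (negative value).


dQ/dP = -7
At P = 17: Q = 149 - 7*17 = 30
E = (dQ/dP)(P/Q) = (-7)(17/30) = -119/30

-119/30


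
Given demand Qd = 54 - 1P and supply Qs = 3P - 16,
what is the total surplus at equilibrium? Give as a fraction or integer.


Find equilibrium: 54 - 1P = 3P - 16
54 + 16 = 4P
P* = 70/4 = 35/2
Q* = 3*35/2 - 16 = 73/2
Inverse demand: P = 54 - Q/1, so P_max = 54
Inverse supply: P = 16/3 + Q/3, so P_min = 16/3
CS = (1/2) * 73/2 * (54 - 35/2) = 5329/8
PS = (1/2) * 73/2 * (35/2 - 16/3) = 5329/24
TS = CS + PS = 5329/8 + 5329/24 = 5329/6

5329/6


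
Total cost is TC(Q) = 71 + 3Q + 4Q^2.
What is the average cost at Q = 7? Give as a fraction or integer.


TC(7) = 71 + 3*7 + 4*7^2
TC(7) = 71 + 21 + 196 = 288
AC = TC/Q = 288/7 = 288/7

288/7


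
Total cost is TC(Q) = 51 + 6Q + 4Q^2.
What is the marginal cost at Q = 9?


MC = dTC/dQ = 6 + 2*4*Q
At Q = 9:
MC = 6 + 8*9
MC = 6 + 72 = 78

78


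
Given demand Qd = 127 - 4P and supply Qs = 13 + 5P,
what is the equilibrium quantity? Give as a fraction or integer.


First find equilibrium price:
127 - 4P = 13 + 5P
P* = 114/9 = 38/3
Then substitute into demand:
Q* = 127 - 4 * 38/3 = 229/3

229/3


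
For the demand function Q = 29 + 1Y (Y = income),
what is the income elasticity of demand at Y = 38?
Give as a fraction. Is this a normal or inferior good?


dQ/dY = 1
At Y = 38: Q = 29 + 1*38 = 67
Ey = (dQ/dY)(Y/Q) = 1 * 38 / 67 = 38/67
Since Ey > 0, this is a normal good.

38/67 (normal good)


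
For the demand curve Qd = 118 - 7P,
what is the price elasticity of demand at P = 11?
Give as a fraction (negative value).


dQ/dP = -7
At P = 11: Q = 118 - 7*11 = 41
E = (dQ/dP)(P/Q) = (-7)(11/41) = -77/41

-77/41


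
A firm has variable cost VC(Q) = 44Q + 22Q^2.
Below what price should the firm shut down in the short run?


AVC(Q) = VC(Q)/Q = 44 + 22Q
AVC is increasing in Q, so minimum AVC is at Q -> 0+.
Min AVC = 44
The firm should shut down if P < 44.

44


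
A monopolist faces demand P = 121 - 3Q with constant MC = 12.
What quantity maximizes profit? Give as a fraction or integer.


TR = P*Q = (121 - 3Q)Q = 121Q - 3Q^2
MR = dTR/dQ = 121 - 6Q
Set MR = MC:
121 - 6Q = 12
109 = 6Q
Q* = 109/6 = 109/6

109/6


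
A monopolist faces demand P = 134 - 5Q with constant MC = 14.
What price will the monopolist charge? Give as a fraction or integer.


MR = 134 - 10Q
Set MR = MC: 134 - 10Q = 14
Q* = 12
Substitute into demand:
P* = 134 - 5*12 = 74

74


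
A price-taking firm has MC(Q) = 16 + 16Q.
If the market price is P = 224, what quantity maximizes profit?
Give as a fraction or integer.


In perfect competition, profit is maximized where P = MC.
224 = 16 + 16Q
208 = 16Q
Q* = 208/16 = 13

13


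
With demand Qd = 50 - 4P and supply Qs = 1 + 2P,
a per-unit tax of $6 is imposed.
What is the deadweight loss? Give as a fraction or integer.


Pre-tax equilibrium quantity: Q* = 52/3
Post-tax equilibrium quantity: Q_tax = 28/3
Reduction in quantity: Q* - Q_tax = 8
DWL = (1/2) * tax * (Q* - Q_tax)
DWL = (1/2) * 6 * 8 = 24

24


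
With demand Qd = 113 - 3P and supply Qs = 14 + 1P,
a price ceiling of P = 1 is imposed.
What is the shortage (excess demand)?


At P = 1:
Qd = 113 - 3*1 = 110
Qs = 14 + 1*1 = 15
Shortage = Qd - Qs = 110 - 15 = 95

95


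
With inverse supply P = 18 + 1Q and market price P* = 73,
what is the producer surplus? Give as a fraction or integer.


Minimum supply price (at Q=0): P_min = 18
Quantity supplied at P* = 73:
Q* = (73 - 18)/1 = 55
PS = (1/2) * Q* * (P* - P_min)
PS = (1/2) * 55 * (73 - 18)
PS = (1/2) * 55 * 55 = 3025/2

3025/2


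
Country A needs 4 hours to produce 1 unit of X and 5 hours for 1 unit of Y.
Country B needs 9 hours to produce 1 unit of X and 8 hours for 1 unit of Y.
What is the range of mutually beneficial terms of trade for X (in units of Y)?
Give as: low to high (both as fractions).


Opportunity cost of X for Country A = hours_X / hours_Y = 4/5 = 4/5 units of Y
Opportunity cost of X for Country B = hours_X / hours_Y = 9/8 = 9/8 units of Y
Terms of trade must be between the two opportunity costs.
Range: 4/5 to 9/8

4/5 to 9/8


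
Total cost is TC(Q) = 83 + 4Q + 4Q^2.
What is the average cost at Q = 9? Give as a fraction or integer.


TC(9) = 83 + 4*9 + 4*9^2
TC(9) = 83 + 36 + 324 = 443
AC = TC/Q = 443/9 = 443/9

443/9


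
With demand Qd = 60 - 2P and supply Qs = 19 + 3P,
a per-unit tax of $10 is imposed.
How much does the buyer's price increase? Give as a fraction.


With a per-unit tax, the buyer's price increase depends on relative slopes.
Supply slope: d = 3, Demand slope: b = 2
Buyer's price increase = d * tax / (b + d)
= 3 * 10 / (2 + 3)
= 30 / 5 = 6

6


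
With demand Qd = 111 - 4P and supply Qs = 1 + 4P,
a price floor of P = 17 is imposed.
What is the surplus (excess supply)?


At P = 17:
Qd = 111 - 4*17 = 43
Qs = 1 + 4*17 = 69
Surplus = Qs - Qd = 69 - 43 = 26

26


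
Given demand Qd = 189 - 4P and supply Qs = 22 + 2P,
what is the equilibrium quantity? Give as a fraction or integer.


First find equilibrium price:
189 - 4P = 22 + 2P
P* = 167/6 = 167/6
Then substitute into demand:
Q* = 189 - 4 * 167/6 = 233/3

233/3


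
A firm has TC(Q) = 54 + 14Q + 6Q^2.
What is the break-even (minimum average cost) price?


AC(Q) = 54/Q + 14 + 6Q
To minimize: dAC/dQ = -54/Q^2 + 6 = 0
Q^2 = 54/6 = 9
Q* = 3
Min AC = 54/3 + 14 + 6*3
Min AC = 18 + 14 + 18 = 50

50


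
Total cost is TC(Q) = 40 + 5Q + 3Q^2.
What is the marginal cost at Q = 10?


MC = dTC/dQ = 5 + 2*3*Q
At Q = 10:
MC = 5 + 6*10
MC = 5 + 60 = 65

65


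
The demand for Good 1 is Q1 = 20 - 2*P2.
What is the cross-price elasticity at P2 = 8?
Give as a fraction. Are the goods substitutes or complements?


dQ1/dP2 = -2
At P2 = 8: Q1 = 20 - 2*8 = 4
Exy = (dQ1/dP2)(P2/Q1) = -2 * 8 / 4 = -4
Since Exy < 0, the goods are complements.

-4 (complements)


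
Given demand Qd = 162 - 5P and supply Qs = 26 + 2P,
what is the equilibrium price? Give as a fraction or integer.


At equilibrium, Qd = Qs.
162 - 5P = 26 + 2P
162 - 26 = 5P + 2P
136 = 7P
P* = 136/7 = 136/7

136/7


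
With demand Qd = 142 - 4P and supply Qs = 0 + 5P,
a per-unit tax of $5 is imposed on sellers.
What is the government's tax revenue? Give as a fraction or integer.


With tax on sellers, new supply: Qs' = 0 + 5(P - 5)
= 5P - 25
New equilibrium quantity:
Q_new = 610/9
Tax revenue = tax * Q_new = 5 * 610/9 = 3050/9

3050/9


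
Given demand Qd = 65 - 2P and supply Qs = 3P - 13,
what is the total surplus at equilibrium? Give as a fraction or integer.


Find equilibrium: 65 - 2P = 3P - 13
65 + 13 = 5P
P* = 78/5 = 78/5
Q* = 3*78/5 - 13 = 169/5
Inverse demand: P = 65/2 - Q/2, so P_max = 65/2
Inverse supply: P = 13/3 + Q/3, so P_min = 13/3
CS = (1/2) * 169/5 * (65/2 - 78/5) = 28561/100
PS = (1/2) * 169/5 * (78/5 - 13/3) = 28561/150
TS = CS + PS = 28561/100 + 28561/150 = 28561/60

28561/60


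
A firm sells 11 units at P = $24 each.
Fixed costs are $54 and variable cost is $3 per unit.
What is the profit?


Total Revenue = P * Q = 24 * 11 = $264
Total Cost = FC + VC*Q = 54 + 3*11 = $87
Profit = TR - TC = 264 - 87 = $177

$177


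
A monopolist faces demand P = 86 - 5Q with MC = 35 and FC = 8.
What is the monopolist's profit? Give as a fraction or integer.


MR = MC: 86 - 10Q = 35
Q* = 51/10
P* = 86 - 5*51/10 = 121/2
Profit = (P* - MC)*Q* - FC
= (121/2 - 35)*51/10 - 8
= 51/2*51/10 - 8
= 2601/20 - 8 = 2441/20

2441/20


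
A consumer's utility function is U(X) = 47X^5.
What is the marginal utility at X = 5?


MU = dU/dX = 47*5*X^(5-1)
MU = 235*X^4
At X = 5:
MU = 235 * 5^4
MU = 235 * 625 = 146875

146875


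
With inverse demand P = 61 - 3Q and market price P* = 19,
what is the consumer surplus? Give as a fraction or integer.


Maximum willingness to pay (at Q=0): P_max = 61
Quantity demanded at P* = 19:
Q* = (61 - 19)/3 = 14
CS = (1/2) * Q* * (P_max - P*)
CS = (1/2) * 14 * (61 - 19)
CS = (1/2) * 14 * 42 = 294

294


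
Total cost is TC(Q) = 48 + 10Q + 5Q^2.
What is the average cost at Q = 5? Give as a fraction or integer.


TC(5) = 48 + 10*5 + 5*5^2
TC(5) = 48 + 50 + 125 = 223
AC = TC/Q = 223/5 = 223/5

223/5


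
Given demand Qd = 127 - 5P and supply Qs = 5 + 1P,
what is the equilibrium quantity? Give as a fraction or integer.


First find equilibrium price:
127 - 5P = 5 + 1P
P* = 122/6 = 61/3
Then substitute into demand:
Q* = 127 - 5 * 61/3 = 76/3

76/3


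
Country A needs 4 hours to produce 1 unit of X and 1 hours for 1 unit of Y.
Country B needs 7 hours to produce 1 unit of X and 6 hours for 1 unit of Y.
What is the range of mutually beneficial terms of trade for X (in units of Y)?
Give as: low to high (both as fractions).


Opportunity cost of X for Country A = hours_X / hours_Y = 4/1 = 4 units of Y
Opportunity cost of X for Country B = hours_X / hours_Y = 7/6 = 7/6 units of Y
Terms of trade must be between the two opportunity costs.
Range: 7/6 to 4

7/6 to 4


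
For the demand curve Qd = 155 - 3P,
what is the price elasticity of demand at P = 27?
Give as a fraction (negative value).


dQ/dP = -3
At P = 27: Q = 155 - 3*27 = 74
E = (dQ/dP)(P/Q) = (-3)(27/74) = -81/74

-81/74


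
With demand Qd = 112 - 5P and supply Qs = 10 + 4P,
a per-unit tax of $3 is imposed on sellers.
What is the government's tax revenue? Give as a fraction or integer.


With tax on sellers, new supply: Qs' = 10 + 4(P - 3)
= 4P - 2
New equilibrium quantity:
Q_new = 146/3
Tax revenue = tax * Q_new = 3 * 146/3 = 146

146


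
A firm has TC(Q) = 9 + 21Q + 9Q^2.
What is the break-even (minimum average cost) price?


AC(Q) = 9/Q + 21 + 9Q
To minimize: dAC/dQ = -9/Q^2 + 9 = 0
Q^2 = 9/9 = 1
Q* = 1
Min AC = 9/1 + 21 + 9*1
Min AC = 9 + 21 + 9 = 39

39


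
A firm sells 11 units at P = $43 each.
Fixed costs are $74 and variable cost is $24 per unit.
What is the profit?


Total Revenue = P * Q = 43 * 11 = $473
Total Cost = FC + VC*Q = 74 + 24*11 = $338
Profit = TR - TC = 473 - 338 = $135

$135


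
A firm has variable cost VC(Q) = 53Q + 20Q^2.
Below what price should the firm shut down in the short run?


AVC(Q) = VC(Q)/Q = 53 + 20Q
AVC is increasing in Q, so minimum AVC is at Q -> 0+.
Min AVC = 53
The firm should shut down if P < 53.

53


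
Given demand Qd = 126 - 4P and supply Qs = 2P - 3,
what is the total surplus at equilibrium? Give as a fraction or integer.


Find equilibrium: 126 - 4P = 2P - 3
126 + 3 = 6P
P* = 129/6 = 43/2
Q* = 2*43/2 - 3 = 40
Inverse demand: P = 63/2 - Q/4, so P_max = 63/2
Inverse supply: P = 3/2 + Q/2, so P_min = 3/2
CS = (1/2) * 40 * (63/2 - 43/2) = 200
PS = (1/2) * 40 * (43/2 - 3/2) = 400
TS = CS + PS = 200 + 400 = 600

600


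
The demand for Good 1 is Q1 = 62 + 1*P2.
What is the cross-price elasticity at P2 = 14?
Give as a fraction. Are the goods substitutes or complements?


dQ1/dP2 = 1
At P2 = 14: Q1 = 62 + 1*14 = 76
Exy = (dQ1/dP2)(P2/Q1) = 1 * 14 / 76 = 7/38
Since Exy > 0, the goods are substitutes.

7/38 (substitutes)


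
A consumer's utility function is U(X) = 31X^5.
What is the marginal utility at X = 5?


MU = dU/dX = 31*5*X^(5-1)
MU = 155*X^4
At X = 5:
MU = 155 * 5^4
MU = 155 * 625 = 96875

96875


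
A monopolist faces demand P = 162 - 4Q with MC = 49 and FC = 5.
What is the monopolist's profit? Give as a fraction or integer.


MR = MC: 162 - 8Q = 49
Q* = 113/8
P* = 162 - 4*113/8 = 211/2
Profit = (P* - MC)*Q* - FC
= (211/2 - 49)*113/8 - 5
= 113/2*113/8 - 5
= 12769/16 - 5 = 12689/16

12689/16


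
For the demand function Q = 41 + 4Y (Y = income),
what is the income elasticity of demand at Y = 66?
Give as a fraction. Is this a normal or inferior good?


dQ/dY = 4
At Y = 66: Q = 41 + 4*66 = 305
Ey = (dQ/dY)(Y/Q) = 4 * 66 / 305 = 264/305
Since Ey > 0, this is a normal good.

264/305 (normal good)


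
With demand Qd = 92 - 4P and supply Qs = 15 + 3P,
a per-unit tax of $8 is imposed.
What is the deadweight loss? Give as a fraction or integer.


Pre-tax equilibrium quantity: Q* = 48
Post-tax equilibrium quantity: Q_tax = 240/7
Reduction in quantity: Q* - Q_tax = 96/7
DWL = (1/2) * tax * (Q* - Q_tax)
DWL = (1/2) * 8 * 96/7 = 384/7

384/7


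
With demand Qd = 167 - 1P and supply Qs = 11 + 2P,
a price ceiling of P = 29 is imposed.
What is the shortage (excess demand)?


At P = 29:
Qd = 167 - 1*29 = 138
Qs = 11 + 2*29 = 69
Shortage = Qd - Qs = 138 - 69 = 69

69


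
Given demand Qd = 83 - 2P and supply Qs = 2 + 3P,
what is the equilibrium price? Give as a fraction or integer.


At equilibrium, Qd = Qs.
83 - 2P = 2 + 3P
83 - 2 = 2P + 3P
81 = 5P
P* = 81/5 = 81/5

81/5


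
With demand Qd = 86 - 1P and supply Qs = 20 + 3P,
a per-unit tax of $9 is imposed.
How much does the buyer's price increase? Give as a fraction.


With a per-unit tax, the buyer's price increase depends on relative slopes.
Supply slope: d = 3, Demand slope: b = 1
Buyer's price increase = d * tax / (b + d)
= 3 * 9 / (1 + 3)
= 27 / 4 = 27/4

27/4


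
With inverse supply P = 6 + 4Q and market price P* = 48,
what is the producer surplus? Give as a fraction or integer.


Minimum supply price (at Q=0): P_min = 6
Quantity supplied at P* = 48:
Q* = (48 - 6)/4 = 21/2
PS = (1/2) * Q* * (P* - P_min)
PS = (1/2) * 21/2 * (48 - 6)
PS = (1/2) * 21/2 * 42 = 441/2

441/2


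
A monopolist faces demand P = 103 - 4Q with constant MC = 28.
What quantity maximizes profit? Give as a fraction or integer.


TR = P*Q = (103 - 4Q)Q = 103Q - 4Q^2
MR = dTR/dQ = 103 - 8Q
Set MR = MC:
103 - 8Q = 28
75 = 8Q
Q* = 75/8 = 75/8

75/8


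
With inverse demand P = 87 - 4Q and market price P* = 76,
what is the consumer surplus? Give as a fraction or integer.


Maximum willingness to pay (at Q=0): P_max = 87
Quantity demanded at P* = 76:
Q* = (87 - 76)/4 = 11/4
CS = (1/2) * Q* * (P_max - P*)
CS = (1/2) * 11/4 * (87 - 76)
CS = (1/2) * 11/4 * 11 = 121/8

121/8


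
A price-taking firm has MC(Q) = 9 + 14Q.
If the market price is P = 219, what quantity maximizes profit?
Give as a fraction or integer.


In perfect competition, profit is maximized where P = MC.
219 = 9 + 14Q
210 = 14Q
Q* = 210/14 = 15

15


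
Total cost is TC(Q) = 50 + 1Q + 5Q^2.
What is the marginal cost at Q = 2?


MC = dTC/dQ = 1 + 2*5*Q
At Q = 2:
MC = 1 + 10*2
MC = 1 + 20 = 21

21


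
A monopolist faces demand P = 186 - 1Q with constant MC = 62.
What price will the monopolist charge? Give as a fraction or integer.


MR = 186 - 2Q
Set MR = MC: 186 - 2Q = 62
Q* = 62
Substitute into demand:
P* = 186 - 1*62 = 124

124


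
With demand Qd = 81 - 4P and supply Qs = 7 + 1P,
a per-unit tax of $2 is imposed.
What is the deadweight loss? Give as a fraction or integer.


Pre-tax equilibrium quantity: Q* = 109/5
Post-tax equilibrium quantity: Q_tax = 101/5
Reduction in quantity: Q* - Q_tax = 8/5
DWL = (1/2) * tax * (Q* - Q_tax)
DWL = (1/2) * 2 * 8/5 = 8/5

8/5


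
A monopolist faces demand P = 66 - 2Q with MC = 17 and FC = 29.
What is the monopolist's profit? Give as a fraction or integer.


MR = MC: 66 - 4Q = 17
Q* = 49/4
P* = 66 - 2*49/4 = 83/2
Profit = (P* - MC)*Q* - FC
= (83/2 - 17)*49/4 - 29
= 49/2*49/4 - 29
= 2401/8 - 29 = 2169/8

2169/8


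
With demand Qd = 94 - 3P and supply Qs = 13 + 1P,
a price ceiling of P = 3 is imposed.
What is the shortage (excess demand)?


At P = 3:
Qd = 94 - 3*3 = 85
Qs = 13 + 1*3 = 16
Shortage = Qd - Qs = 85 - 16 = 69

69


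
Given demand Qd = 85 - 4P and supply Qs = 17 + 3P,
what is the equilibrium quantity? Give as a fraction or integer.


First find equilibrium price:
85 - 4P = 17 + 3P
P* = 68/7 = 68/7
Then substitute into demand:
Q* = 85 - 4 * 68/7 = 323/7

323/7


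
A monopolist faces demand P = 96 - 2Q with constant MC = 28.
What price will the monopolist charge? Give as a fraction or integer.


MR = 96 - 4Q
Set MR = MC: 96 - 4Q = 28
Q* = 17
Substitute into demand:
P* = 96 - 2*17 = 62

62


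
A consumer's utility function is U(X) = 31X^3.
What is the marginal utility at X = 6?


MU = dU/dX = 31*3*X^(3-1)
MU = 93*X^2
At X = 6:
MU = 93 * 6^2
MU = 93 * 36 = 3348

3348


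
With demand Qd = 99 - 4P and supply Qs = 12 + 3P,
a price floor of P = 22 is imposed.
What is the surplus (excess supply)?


At P = 22:
Qd = 99 - 4*22 = 11
Qs = 12 + 3*22 = 78
Surplus = Qs - Qd = 78 - 11 = 67

67


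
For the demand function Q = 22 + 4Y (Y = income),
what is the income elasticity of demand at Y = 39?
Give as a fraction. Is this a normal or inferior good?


dQ/dY = 4
At Y = 39: Q = 22 + 4*39 = 178
Ey = (dQ/dY)(Y/Q) = 4 * 39 / 178 = 78/89
Since Ey > 0, this is a normal good.

78/89 (normal good)


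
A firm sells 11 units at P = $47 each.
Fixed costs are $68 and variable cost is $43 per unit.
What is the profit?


Total Revenue = P * Q = 47 * 11 = $517
Total Cost = FC + VC*Q = 68 + 43*11 = $541
Profit = TR - TC = 517 - 541 = $-24

$-24


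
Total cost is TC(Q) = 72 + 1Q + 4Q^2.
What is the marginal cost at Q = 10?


MC = dTC/dQ = 1 + 2*4*Q
At Q = 10:
MC = 1 + 8*10
MC = 1 + 80 = 81

81


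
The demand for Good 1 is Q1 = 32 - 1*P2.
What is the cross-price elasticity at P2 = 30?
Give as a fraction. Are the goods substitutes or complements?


dQ1/dP2 = -1
At P2 = 30: Q1 = 32 - 1*30 = 2
Exy = (dQ1/dP2)(P2/Q1) = -1 * 30 / 2 = -15
Since Exy < 0, the goods are complements.

-15 (complements)


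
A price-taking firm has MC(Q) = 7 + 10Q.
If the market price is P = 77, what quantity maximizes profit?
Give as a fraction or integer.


In perfect competition, profit is maximized where P = MC.
77 = 7 + 10Q
70 = 10Q
Q* = 70/10 = 7

7


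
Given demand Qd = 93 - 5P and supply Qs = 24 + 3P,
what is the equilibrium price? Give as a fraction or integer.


At equilibrium, Qd = Qs.
93 - 5P = 24 + 3P
93 - 24 = 5P + 3P
69 = 8P
P* = 69/8 = 69/8

69/8


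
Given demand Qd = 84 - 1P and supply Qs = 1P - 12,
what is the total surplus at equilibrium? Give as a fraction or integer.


Find equilibrium: 84 - 1P = 1P - 12
84 + 12 = 2P
P* = 96/2 = 48
Q* = 1*48 - 12 = 36
Inverse demand: P = 84 - Q/1, so P_max = 84
Inverse supply: P = 12 + Q/1, so P_min = 12
CS = (1/2) * 36 * (84 - 48) = 648
PS = (1/2) * 36 * (48 - 12) = 648
TS = CS + PS = 648 + 648 = 1296

1296


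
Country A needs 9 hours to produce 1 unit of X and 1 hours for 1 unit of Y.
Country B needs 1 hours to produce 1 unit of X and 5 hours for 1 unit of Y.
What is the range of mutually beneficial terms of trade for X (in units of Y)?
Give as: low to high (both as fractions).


Opportunity cost of X for Country A = hours_X / hours_Y = 9/1 = 9 units of Y
Opportunity cost of X for Country B = hours_X / hours_Y = 1/5 = 1/5 units of Y
Terms of trade must be between the two opportunity costs.
Range: 1/5 to 9

1/5 to 9


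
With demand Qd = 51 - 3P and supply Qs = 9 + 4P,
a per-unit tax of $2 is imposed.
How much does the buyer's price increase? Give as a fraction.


With a per-unit tax, the buyer's price increase depends on relative slopes.
Supply slope: d = 4, Demand slope: b = 3
Buyer's price increase = d * tax / (b + d)
= 4 * 2 / (3 + 4)
= 8 / 7 = 8/7

8/7


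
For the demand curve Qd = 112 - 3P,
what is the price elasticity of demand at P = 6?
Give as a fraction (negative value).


dQ/dP = -3
At P = 6: Q = 112 - 3*6 = 94
E = (dQ/dP)(P/Q) = (-3)(6/94) = -9/47

-9/47


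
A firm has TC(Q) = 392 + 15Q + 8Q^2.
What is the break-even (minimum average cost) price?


AC(Q) = 392/Q + 15 + 8Q
To minimize: dAC/dQ = -392/Q^2 + 8 = 0
Q^2 = 392/8 = 49
Q* = 7
Min AC = 392/7 + 15 + 8*7
Min AC = 56 + 15 + 56 = 127

127


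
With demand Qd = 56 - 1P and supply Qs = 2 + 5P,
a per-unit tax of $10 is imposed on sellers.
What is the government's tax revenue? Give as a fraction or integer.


With tax on sellers, new supply: Qs' = 2 + 5(P - 10)
= 5P - 48
New equilibrium quantity:
Q_new = 116/3
Tax revenue = tax * Q_new = 10 * 116/3 = 1160/3

1160/3


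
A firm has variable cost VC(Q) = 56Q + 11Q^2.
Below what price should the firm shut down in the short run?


AVC(Q) = VC(Q)/Q = 56 + 11Q
AVC is increasing in Q, so minimum AVC is at Q -> 0+.
Min AVC = 56
The firm should shut down if P < 56.

56


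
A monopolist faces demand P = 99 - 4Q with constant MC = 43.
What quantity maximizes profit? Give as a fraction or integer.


TR = P*Q = (99 - 4Q)Q = 99Q - 4Q^2
MR = dTR/dQ = 99 - 8Q
Set MR = MC:
99 - 8Q = 43
56 = 8Q
Q* = 56/8 = 7

7


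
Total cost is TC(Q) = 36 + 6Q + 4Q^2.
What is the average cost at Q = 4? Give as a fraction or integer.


TC(4) = 36 + 6*4 + 4*4^2
TC(4) = 36 + 24 + 64 = 124
AC = TC/Q = 124/4 = 31

31


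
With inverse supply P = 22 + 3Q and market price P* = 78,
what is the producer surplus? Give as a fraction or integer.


Minimum supply price (at Q=0): P_min = 22
Quantity supplied at P* = 78:
Q* = (78 - 22)/3 = 56/3
PS = (1/2) * Q* * (P* - P_min)
PS = (1/2) * 56/3 * (78 - 22)
PS = (1/2) * 56/3 * 56 = 1568/3

1568/3


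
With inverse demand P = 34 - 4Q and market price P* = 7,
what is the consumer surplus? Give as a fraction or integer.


Maximum willingness to pay (at Q=0): P_max = 34
Quantity demanded at P* = 7:
Q* = (34 - 7)/4 = 27/4
CS = (1/2) * Q* * (P_max - P*)
CS = (1/2) * 27/4 * (34 - 7)
CS = (1/2) * 27/4 * 27 = 729/8

729/8


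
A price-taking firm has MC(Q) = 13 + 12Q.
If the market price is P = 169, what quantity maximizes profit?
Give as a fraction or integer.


In perfect competition, profit is maximized where P = MC.
169 = 13 + 12Q
156 = 12Q
Q* = 156/12 = 13

13


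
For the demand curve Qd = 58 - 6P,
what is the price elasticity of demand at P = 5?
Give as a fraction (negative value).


dQ/dP = -6
At P = 5: Q = 58 - 6*5 = 28
E = (dQ/dP)(P/Q) = (-6)(5/28) = -15/14

-15/14


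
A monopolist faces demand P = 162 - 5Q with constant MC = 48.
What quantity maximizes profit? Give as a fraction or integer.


TR = P*Q = (162 - 5Q)Q = 162Q - 5Q^2
MR = dTR/dQ = 162 - 10Q
Set MR = MC:
162 - 10Q = 48
114 = 10Q
Q* = 114/10 = 57/5

57/5


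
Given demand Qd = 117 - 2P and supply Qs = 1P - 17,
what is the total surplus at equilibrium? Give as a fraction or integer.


Find equilibrium: 117 - 2P = 1P - 17
117 + 17 = 3P
P* = 134/3 = 134/3
Q* = 1*134/3 - 17 = 83/3
Inverse demand: P = 117/2 - Q/2, so P_max = 117/2
Inverse supply: P = 17 + Q/1, so P_min = 17
CS = (1/2) * 83/3 * (117/2 - 134/3) = 6889/36
PS = (1/2) * 83/3 * (134/3 - 17) = 6889/18
TS = CS + PS = 6889/36 + 6889/18 = 6889/12

6889/12


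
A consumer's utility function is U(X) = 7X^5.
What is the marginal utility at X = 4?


MU = dU/dX = 7*5*X^(5-1)
MU = 35*X^4
At X = 4:
MU = 35 * 4^4
MU = 35 * 256 = 8960

8960


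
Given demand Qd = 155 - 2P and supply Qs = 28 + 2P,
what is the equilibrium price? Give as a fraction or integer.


At equilibrium, Qd = Qs.
155 - 2P = 28 + 2P
155 - 28 = 2P + 2P
127 = 4P
P* = 127/4 = 127/4

127/4


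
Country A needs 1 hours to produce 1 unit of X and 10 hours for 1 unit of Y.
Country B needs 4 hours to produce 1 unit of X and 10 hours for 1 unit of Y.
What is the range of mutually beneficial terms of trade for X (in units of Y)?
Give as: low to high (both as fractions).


Opportunity cost of X for Country A = hours_X / hours_Y = 1/10 = 1/10 units of Y
Opportunity cost of X for Country B = hours_X / hours_Y = 4/10 = 2/5 units of Y
Terms of trade must be between the two opportunity costs.
Range: 1/10 to 2/5

1/10 to 2/5


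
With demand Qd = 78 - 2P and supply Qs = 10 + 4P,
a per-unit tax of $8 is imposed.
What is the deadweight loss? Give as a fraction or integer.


Pre-tax equilibrium quantity: Q* = 166/3
Post-tax equilibrium quantity: Q_tax = 134/3
Reduction in quantity: Q* - Q_tax = 32/3
DWL = (1/2) * tax * (Q* - Q_tax)
DWL = (1/2) * 8 * 32/3 = 128/3

128/3


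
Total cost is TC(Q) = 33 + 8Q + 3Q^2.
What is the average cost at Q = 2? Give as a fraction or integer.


TC(2) = 33 + 8*2 + 3*2^2
TC(2) = 33 + 16 + 12 = 61
AC = TC/Q = 61/2 = 61/2

61/2


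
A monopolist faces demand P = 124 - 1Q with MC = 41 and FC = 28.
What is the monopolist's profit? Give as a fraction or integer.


MR = MC: 124 - 2Q = 41
Q* = 83/2
P* = 124 - 1*83/2 = 165/2
Profit = (P* - MC)*Q* - FC
= (165/2 - 41)*83/2 - 28
= 83/2*83/2 - 28
= 6889/4 - 28 = 6777/4

6777/4


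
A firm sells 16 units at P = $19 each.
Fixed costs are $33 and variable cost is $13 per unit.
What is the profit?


Total Revenue = P * Q = 19 * 16 = $304
Total Cost = FC + VC*Q = 33 + 13*16 = $241
Profit = TR - TC = 304 - 241 = $63

$63


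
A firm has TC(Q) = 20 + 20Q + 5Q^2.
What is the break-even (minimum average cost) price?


AC(Q) = 20/Q + 20 + 5Q
To minimize: dAC/dQ = -20/Q^2 + 5 = 0
Q^2 = 20/5 = 4
Q* = 2
Min AC = 20/2 + 20 + 5*2
Min AC = 10 + 20 + 10 = 40

40


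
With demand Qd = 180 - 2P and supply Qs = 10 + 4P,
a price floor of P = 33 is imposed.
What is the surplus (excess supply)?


At P = 33:
Qd = 180 - 2*33 = 114
Qs = 10 + 4*33 = 142
Surplus = Qs - Qd = 142 - 114 = 28

28


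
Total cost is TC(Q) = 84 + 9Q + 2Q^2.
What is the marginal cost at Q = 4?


MC = dTC/dQ = 9 + 2*2*Q
At Q = 4:
MC = 9 + 4*4
MC = 9 + 16 = 25

25


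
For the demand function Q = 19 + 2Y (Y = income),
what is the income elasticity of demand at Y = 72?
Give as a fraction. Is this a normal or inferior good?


dQ/dY = 2
At Y = 72: Q = 19 + 2*72 = 163
Ey = (dQ/dY)(Y/Q) = 2 * 72 / 163 = 144/163
Since Ey > 0, this is a normal good.

144/163 (normal good)


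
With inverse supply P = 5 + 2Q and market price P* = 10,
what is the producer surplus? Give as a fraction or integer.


Minimum supply price (at Q=0): P_min = 5
Quantity supplied at P* = 10:
Q* = (10 - 5)/2 = 5/2
PS = (1/2) * Q* * (P* - P_min)
PS = (1/2) * 5/2 * (10 - 5)
PS = (1/2) * 5/2 * 5 = 25/4

25/4


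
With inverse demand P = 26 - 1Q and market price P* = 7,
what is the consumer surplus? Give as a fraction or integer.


Maximum willingness to pay (at Q=0): P_max = 26
Quantity demanded at P* = 7:
Q* = (26 - 7)/1 = 19
CS = (1/2) * Q* * (P_max - P*)
CS = (1/2) * 19 * (26 - 7)
CS = (1/2) * 19 * 19 = 361/2

361/2


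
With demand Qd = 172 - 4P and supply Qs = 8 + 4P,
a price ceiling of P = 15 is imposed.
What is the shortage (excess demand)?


At P = 15:
Qd = 172 - 4*15 = 112
Qs = 8 + 4*15 = 68
Shortage = Qd - Qs = 112 - 68 = 44

44


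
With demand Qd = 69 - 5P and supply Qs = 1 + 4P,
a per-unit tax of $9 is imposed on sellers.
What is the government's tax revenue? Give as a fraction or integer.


With tax on sellers, new supply: Qs' = 1 + 4(P - 9)
= 4P - 35
New equilibrium quantity:
Q_new = 101/9
Tax revenue = tax * Q_new = 9 * 101/9 = 101

101


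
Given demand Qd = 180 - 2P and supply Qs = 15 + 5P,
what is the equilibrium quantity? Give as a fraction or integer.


First find equilibrium price:
180 - 2P = 15 + 5P
P* = 165/7 = 165/7
Then substitute into demand:
Q* = 180 - 2 * 165/7 = 930/7

930/7


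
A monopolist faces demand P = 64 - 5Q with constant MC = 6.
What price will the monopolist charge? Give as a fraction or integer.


MR = 64 - 10Q
Set MR = MC: 64 - 10Q = 6
Q* = 29/5
Substitute into demand:
P* = 64 - 5*29/5 = 35

35


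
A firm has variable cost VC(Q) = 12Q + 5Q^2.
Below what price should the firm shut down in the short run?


AVC(Q) = VC(Q)/Q = 12 + 5Q
AVC is increasing in Q, so minimum AVC is at Q -> 0+.
Min AVC = 12
The firm should shut down if P < 12.

12


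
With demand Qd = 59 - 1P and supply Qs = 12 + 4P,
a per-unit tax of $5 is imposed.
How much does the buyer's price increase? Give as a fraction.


With a per-unit tax, the buyer's price increase depends on relative slopes.
Supply slope: d = 4, Demand slope: b = 1
Buyer's price increase = d * tax / (b + d)
= 4 * 5 / (1 + 4)
= 20 / 5 = 4

4


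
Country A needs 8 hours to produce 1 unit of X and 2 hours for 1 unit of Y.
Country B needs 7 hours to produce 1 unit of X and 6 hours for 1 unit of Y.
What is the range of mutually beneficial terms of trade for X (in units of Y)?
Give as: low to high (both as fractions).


Opportunity cost of X for Country A = hours_X / hours_Y = 8/2 = 4 units of Y
Opportunity cost of X for Country B = hours_X / hours_Y = 7/6 = 7/6 units of Y
Terms of trade must be between the two opportunity costs.
Range: 7/6 to 4

7/6 to 4


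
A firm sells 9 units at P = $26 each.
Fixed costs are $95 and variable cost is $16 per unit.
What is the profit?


Total Revenue = P * Q = 26 * 9 = $234
Total Cost = FC + VC*Q = 95 + 16*9 = $239
Profit = TR - TC = 234 - 239 = $-5

$-5


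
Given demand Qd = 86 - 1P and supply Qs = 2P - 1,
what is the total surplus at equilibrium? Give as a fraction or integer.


Find equilibrium: 86 - 1P = 2P - 1
86 + 1 = 3P
P* = 87/3 = 29
Q* = 2*29 - 1 = 57
Inverse demand: P = 86 - Q/1, so P_max = 86
Inverse supply: P = 1/2 + Q/2, so P_min = 1/2
CS = (1/2) * 57 * (86 - 29) = 3249/2
PS = (1/2) * 57 * (29 - 1/2) = 3249/4
TS = CS + PS = 3249/2 + 3249/4 = 9747/4

9747/4


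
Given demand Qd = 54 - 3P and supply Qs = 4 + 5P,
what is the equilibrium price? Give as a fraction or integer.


At equilibrium, Qd = Qs.
54 - 3P = 4 + 5P
54 - 4 = 3P + 5P
50 = 8P
P* = 50/8 = 25/4

25/4


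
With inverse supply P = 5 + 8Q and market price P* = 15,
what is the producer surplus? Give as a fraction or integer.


Minimum supply price (at Q=0): P_min = 5
Quantity supplied at P* = 15:
Q* = (15 - 5)/8 = 5/4
PS = (1/2) * Q* * (P* - P_min)
PS = (1/2) * 5/4 * (15 - 5)
PS = (1/2) * 5/4 * 10 = 25/4

25/4


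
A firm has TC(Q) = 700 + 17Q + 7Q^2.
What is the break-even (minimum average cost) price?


AC(Q) = 700/Q + 17 + 7Q
To minimize: dAC/dQ = -700/Q^2 + 7 = 0
Q^2 = 700/7 = 100
Q* = 10
Min AC = 700/10 + 17 + 7*10
Min AC = 70 + 17 + 70 = 157

157


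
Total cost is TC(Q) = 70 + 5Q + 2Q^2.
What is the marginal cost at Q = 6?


MC = dTC/dQ = 5 + 2*2*Q
At Q = 6:
MC = 5 + 4*6
MC = 5 + 24 = 29

29


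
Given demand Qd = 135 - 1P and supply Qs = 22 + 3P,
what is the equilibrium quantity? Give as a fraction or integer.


First find equilibrium price:
135 - 1P = 22 + 3P
P* = 113/4 = 113/4
Then substitute into demand:
Q* = 135 - 1 * 113/4 = 427/4

427/4
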